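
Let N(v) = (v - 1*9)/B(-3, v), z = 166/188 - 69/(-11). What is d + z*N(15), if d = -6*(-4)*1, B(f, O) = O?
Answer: 69439/2585 ≈ 26.862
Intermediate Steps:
d = 24 (d = 24*1 = 24)
z = 7399/1034 (z = 166*(1/188) - 69*(-1/11) = 83/94 + 69/11 = 7399/1034 ≈ 7.1557)
N(v) = (-9 + v)/v (N(v) = (v - 1*9)/v = (v - 9)/v = (-9 + v)/v)
d + z*N(15) = 24 + 7399*((-9 + 15)/15)/1034 = 24 + 7399*((1/15)*6)/1034 = 24 + (7399/1034)*(⅖) = 24 + 7399/2585 = 69439/2585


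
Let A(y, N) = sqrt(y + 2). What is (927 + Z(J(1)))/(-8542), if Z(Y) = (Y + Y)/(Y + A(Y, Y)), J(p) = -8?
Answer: -32509/298970 - 4*I*sqrt(6)/149485 ≈ -0.10874 - 6.5545e-5*I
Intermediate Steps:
A(y, N) = sqrt(2 + y)
Z(Y) = 2*Y/(Y + sqrt(2 + Y)) (Z(Y) = (Y + Y)/(Y + sqrt(2 + Y)) = (2*Y)/(Y + sqrt(2 + Y)) = 2*Y/(Y + sqrt(2 + Y)))
(927 + Z(J(1)))/(-8542) = (927 + 2*(-8)/(-8 + sqrt(2 - 8)))/(-8542) = (927 + 2*(-8)/(-8 + sqrt(-6)))*(-1/8542) = (927 + 2*(-8)/(-8 + I*sqrt(6)))*(-1/8542) = (927 - 16/(-8 + I*sqrt(6)))*(-1/8542) = -927/8542 + 8/(4271*(-8 + I*sqrt(6)))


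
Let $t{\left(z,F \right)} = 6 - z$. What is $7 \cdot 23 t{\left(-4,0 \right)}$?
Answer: $1610$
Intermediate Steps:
$7 \cdot 23 t{\left(-4,0 \right)} = 7 \cdot 23 \left(6 - -4\right) = 161 \left(6 + 4\right) = 161 \cdot 10 = 1610$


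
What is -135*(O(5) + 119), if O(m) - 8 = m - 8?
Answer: -16740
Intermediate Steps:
O(m) = m (O(m) = 8 + (m - 8) = 8 + (-8 + m) = m)
-135*(O(5) + 119) = -135*(5 + 119) = -135*124 = -16740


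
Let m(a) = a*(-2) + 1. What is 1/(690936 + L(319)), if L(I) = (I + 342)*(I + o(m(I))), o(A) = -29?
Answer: 1/882626 ≈ 1.1330e-6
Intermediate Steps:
m(a) = 1 - 2*a (m(a) = -2*a + 1 = 1 - 2*a)
L(I) = (-29 + I)*(342 + I) (L(I) = (I + 342)*(I - 29) = (342 + I)*(-29 + I) = (-29 + I)*(342 + I))
1/(690936 + L(319)) = 1/(690936 + (-9918 + 319² + 313*319)) = 1/(690936 + (-9918 + 101761 + 99847)) = 1/(690936 + 191690) = 1/882626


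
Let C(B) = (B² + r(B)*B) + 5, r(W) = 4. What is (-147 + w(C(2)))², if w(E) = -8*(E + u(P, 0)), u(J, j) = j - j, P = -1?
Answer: 80089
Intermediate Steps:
C(B) = 5 + B² + 4*B (C(B) = (B² + 4*B) + 5 = 5 + B² + 4*B)
u(J, j) = 0
w(E) = -8*E (w(E) = -8*(E + 0) = -8*E)
(-147 + w(C(2)))² = (-147 - 8*(5 + 2² + 4*2))² = (-147 - 8*(5 + 4 + 8))² = (-147 - 8*17)² = (-147 - 136)² = (-283)² = 80089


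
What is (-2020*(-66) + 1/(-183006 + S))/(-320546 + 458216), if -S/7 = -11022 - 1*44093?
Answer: 27037162681/27919338330 ≈ 0.96840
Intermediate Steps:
S = 385805 (S = -7*(-11022 - 1*44093) = -7*(-11022 - 44093) = -7*(-55115) = 385805)
(-2020*(-66) + 1/(-183006 + S))/(-320546 + 458216) = (-2020*(-66) + 1/(-183006 + 385805))/(-320546 + 458216) = (133320 + 1/202799)/137670 = (133320 + 1/202799)*(1/137670) = (27037162681/202799)*(1/137670) = 27037162681/27919338330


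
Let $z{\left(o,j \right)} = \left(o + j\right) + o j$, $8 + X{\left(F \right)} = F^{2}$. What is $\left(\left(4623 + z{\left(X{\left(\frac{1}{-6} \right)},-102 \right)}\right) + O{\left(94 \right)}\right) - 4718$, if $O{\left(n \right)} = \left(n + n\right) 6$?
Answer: $\frac{62503}{36} \approx 1736.2$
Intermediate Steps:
$O{\left(n \right)} = 12 n$ ($O{\left(n \right)} = 2 n 6 = 12 n$)
$X{\left(F \right)} = -8 + F^{2}$
$z{\left(o,j \right)} = j + o + j o$ ($z{\left(o,j \right)} = \left(j + o\right) + j o = j + o + j o$)
$\left(\left(4623 + z{\left(X{\left(\frac{1}{-6} \right)},-102 \right)}\right) + O{\left(94 \right)}\right) - 4718 = \left(\left(4623 - \left(110 - \frac{1}{36} + 102 \left(-8 + \left(\frac{1}{-6}\right)^{2}\right)\right)\right) + 12 \cdot 94\right) - 4718 = \left(\left(4623 - \left(110 - \frac{1}{36} + 102 \left(-8 + \left(- \frac{1}{6}\right)^{2}\right)\right)\right) + 1128\right) - 4718 = \left(\left(4623 - \left(\frac{3959}{36} + 102 \left(-8 + \frac{1}{36}\right)\right)\right) + 1128\right) - 4718 = \left(\left(4623 - - \frac{25315}{36}\right) + 1128\right) - 4718 = \left(\left(4623 + \frac{25315}{36}\right) + 1128\right) - 4718 = \left(\frac{191743}{36} + 1128\right) - 4718 = \frac{232351}{36} - 4718 = \frac{62503}{36}$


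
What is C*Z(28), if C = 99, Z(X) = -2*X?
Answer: -5544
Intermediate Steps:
C*Z(28) = 99*(-2*28) = 99*(-56) = -5544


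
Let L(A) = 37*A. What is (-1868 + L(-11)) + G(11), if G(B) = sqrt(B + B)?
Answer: -2275 + sqrt(22) ≈ -2270.3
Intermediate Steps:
G(B) = sqrt(2)*sqrt(B) (G(B) = sqrt(2*B) = sqrt(2)*sqrt(B))
(-1868 + L(-11)) + G(11) = (-1868 + 37*(-11)) + sqrt(2)*sqrt(11) = (-1868 - 407) + sqrt(22) = -2275 + sqrt(22)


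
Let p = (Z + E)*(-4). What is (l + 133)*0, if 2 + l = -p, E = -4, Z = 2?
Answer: 0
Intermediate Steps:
p = 8 (p = (2 - 4)*(-4) = -2*(-4) = 8)
l = -10 (l = -2 - 1*8 = -2 - 8 = -10)
(l + 133)*0 = (-10 + 133)*0 = 123*0 = 0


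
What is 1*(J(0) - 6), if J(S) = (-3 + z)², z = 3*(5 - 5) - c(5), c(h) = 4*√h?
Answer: 83 + 24*√5 ≈ 136.67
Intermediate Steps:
z = -4*√5 (z = 3*(5 - 5) - 4*√5 = 3*0 - 4*√5 = 0 - 4*√5 = -4*√5 ≈ -8.9443)
J(S) = (-3 - 4*√5)²
1*(J(0) - 6) = 1*((89 + 24*√5) - 6) = 1*(83 + 24*√5) = 83 + 24*√5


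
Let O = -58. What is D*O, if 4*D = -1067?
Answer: 30943/2 ≈ 15472.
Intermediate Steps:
D = -1067/4 (D = (¼)*(-1067) = -1067/4 ≈ -266.75)
D*O = -1067/4*(-58) = 30943/2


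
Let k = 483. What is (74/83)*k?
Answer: 35742/83 ≈ 430.63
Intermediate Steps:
(74/83)*k = (74/83)*483 = 35742/83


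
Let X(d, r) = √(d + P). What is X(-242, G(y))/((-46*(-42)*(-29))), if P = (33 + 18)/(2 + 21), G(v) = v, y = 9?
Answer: -I*√126845/1288644 ≈ -0.00027638*I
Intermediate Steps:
P = 51/23 ≈ 2.2174
X(d, r) = √(51/23 + d) (X(d, r) = √(d + 51/23) = √(51/23 + d))
X(-242, G(y))/((-46*(-42)*(-29))) = (√(1173 + 529*(-242))/23)/((-46*(-42)*(-29))) = (√(1173 - 128018)/23)/((1932*(-29))) = (√(-126845)/23)/(-56028) = ((I*√126845)/23)*(-1/56028) = (I*√126845/23)*(-1/56028) = -I*√126845/1288644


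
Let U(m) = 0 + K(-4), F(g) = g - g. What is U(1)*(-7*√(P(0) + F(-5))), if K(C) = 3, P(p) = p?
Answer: 0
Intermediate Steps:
F(g) = 0
U(m) = 3 (U(m) = 0 + 3 = 3)
U(1)*(-7*√(P(0) + F(-5))) = 3*(-7*√(0 + 0)) = 3*(-7*√0) = 3*(-7*0) = 3*0 = 0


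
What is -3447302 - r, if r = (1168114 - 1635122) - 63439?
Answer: -2916855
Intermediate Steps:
r = -530447 (r = -467008 - 63439 = -530447)
-3447302 - r = -3447302 - 1*(-530447) = -3447302 + 530447 = -2916855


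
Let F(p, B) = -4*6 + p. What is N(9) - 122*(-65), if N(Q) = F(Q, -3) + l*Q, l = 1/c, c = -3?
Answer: 7912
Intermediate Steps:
F(p, B) = -24 + p
l = -1/3 (l = 1/(-3) = 1*(-1/3) = -1/3 ≈ -0.33333)
N(Q) = -24 + 2*Q/3 (N(Q) = (-24 + Q) - Q/3 = -24 + 2*Q/3)
N(9) - 122*(-65) = (-24 + (2/3)*9) - 122*(-65) = (-24 + 6) + 7930 = -18 + 7930 = 7912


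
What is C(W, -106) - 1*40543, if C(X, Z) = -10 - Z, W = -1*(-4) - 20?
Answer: -40447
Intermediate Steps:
W = -16 (W = 4 - 20 = -16)
C(W, -106) - 1*40543 = (-10 - 1*(-106)) - 1*40543 = (-10 + 106) - 40543 = 96 - 40543 = -40447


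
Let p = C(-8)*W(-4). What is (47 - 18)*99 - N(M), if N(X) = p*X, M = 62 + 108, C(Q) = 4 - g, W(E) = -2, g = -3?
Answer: 5251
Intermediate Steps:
C(Q) = 7 (C(Q) = 4 - 1*(-3) = 4 + 3 = 7)
M = 170
p = -14 (p = 7*(-2) = -14)
N(X) = -14*X
(47 - 18)*99 - N(M) = (47 - 18)*99 - (-14)*170 = 29*99 - 1*(-2380) = 2871 + 2380 = 5251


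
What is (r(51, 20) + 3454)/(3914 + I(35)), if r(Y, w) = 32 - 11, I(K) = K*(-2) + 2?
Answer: 3475/3846 ≈ 0.90354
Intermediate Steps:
I(K) = 2 - 2*K (I(K) = -2*K + 2 = 2 - 2*K)
r(Y, w) = 21
(r(51, 20) + 3454)/(3914 + I(35)) = (21 + 3454)/(3914 + (2 - 2*35)) = 3475/(3914 + (2 - 70)) = 3475/(3914 - 68) = 3475/3846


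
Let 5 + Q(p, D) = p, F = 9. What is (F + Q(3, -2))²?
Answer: 49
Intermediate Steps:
Q(p, D) = -5 + p
(F + Q(3, -2))² = (9 + (-5 + 3))² = (9 - 2)² = 7² = 49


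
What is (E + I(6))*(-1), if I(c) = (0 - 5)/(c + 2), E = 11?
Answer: -83/8 ≈ -10.375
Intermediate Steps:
I(c) = -5/(2 + c)
(E + I(6))*(-1) = (11 - 5/(2 + 6))*(-1) = (11 - 5/8)*(-1) = (83/8)*(-1) = -83/8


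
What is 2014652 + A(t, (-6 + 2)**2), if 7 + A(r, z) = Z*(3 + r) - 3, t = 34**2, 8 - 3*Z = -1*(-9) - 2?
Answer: 6045085/3 ≈ 2.0150e+6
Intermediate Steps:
Z = 1/3 (Z = 8/3 - (-1*(-9) - 2)/3 = 8/3 - (9 - 2)/3 = 8/3 - 1/3*7 = 8/3 - 7/3 = 1/3 ≈ 0.33333)
t = 1156
A(r, z) = -9 + r/3 (A(r, z) = -7 + ((3 + r)/3 - 3) = -7 + ((1 + r/3) - 3) = -7 + (-2 + r/3) = -9 + r/3)
2014652 + A(t, (-6 + 2)**2) = 2014652 + (-9 + (1/3)*1156) = 2014652 + (-9 + 1156/3) = 2014652 + 1129/3 = 6045085/3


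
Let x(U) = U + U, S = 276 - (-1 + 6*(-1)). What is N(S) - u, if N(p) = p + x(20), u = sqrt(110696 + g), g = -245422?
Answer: 323 - I*sqrt(134726) ≈ 323.0 - 367.05*I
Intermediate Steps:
S = 283 (S = 276 - (-1 - 6) = 276 - 1*(-7) = 276 + 7 = 283)
x(U) = 2*U
u = I*sqrt(134726) (u = sqrt(110696 - 245422) = sqrt(-134726) = I*sqrt(134726) ≈ 367.05*I)
N(p) = 40 + p (N(p) = p + 2*20 = p + 40 = 40 + p)
N(S) - u = (40 + 283) - I*sqrt(134726) = 323 - I*sqrt(134726)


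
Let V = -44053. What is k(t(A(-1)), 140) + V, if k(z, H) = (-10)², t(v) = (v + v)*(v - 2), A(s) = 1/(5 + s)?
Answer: -43953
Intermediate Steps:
t(v) = 2*v*(-2 + v) (t(v) = (2*v)*(-2 + v) = 2*v*(-2 + v))
k(z, H) = 100
k(t(A(-1)), 140) + V = 100 - 44053 = -43953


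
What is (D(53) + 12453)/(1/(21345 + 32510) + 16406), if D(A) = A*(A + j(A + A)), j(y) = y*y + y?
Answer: 33195575740/883545131 ≈ 37.571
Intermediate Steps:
j(y) = y + y² (j(y) = y² + y = y + y²)
D(A) = A*(A + 2*A*(1 + 2*A)) (D(A) = A*(A + (A + A)*(1 + (A + A))) = A*(A + (2*A)*(1 + 2*A)) = A*(A + 2*A*(1 + 2*A)))
(D(53) + 12453)/(1/(21345 + 32510) + 16406) = (53²*(3 + 4*53) + 12453)/(1/(21345 + 32510) + 16406) = (2809*(3 + 212) + 12453)/(1/53855 + 16406) = (2809*215 + 12453)/(1/53855 + 16406) = (603935 + 12453)/(883545131/53855) = 616388*(53855/883545131) = 33195575740/883545131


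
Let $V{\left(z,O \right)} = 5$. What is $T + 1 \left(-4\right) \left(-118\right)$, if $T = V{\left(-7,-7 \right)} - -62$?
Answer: $539$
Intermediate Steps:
$T = 67$ ($T = 5 - -62 = 5 + 62 = 67$)
$T + 1 \left(-4\right) \left(-118\right) = 67 + 1 \left(-4\right) \left(-118\right) = 67 - -472 = 67 + 472 = 539$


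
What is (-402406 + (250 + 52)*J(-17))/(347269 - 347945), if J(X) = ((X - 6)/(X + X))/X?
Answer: 116298807/195364 ≈ 595.29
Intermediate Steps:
J(X) = (-6 + X)/(2*X**2) (J(X) = ((-6 + X)/((2*X)))/X = ((-6 + X)*(1/(2*X)))/X = ((-6 + X)/(2*X))/X = (-6 + X)/(2*X**2))
(-402406 + (250 + 52)*J(-17))/(347269 - 347945) = (-402406 + (250 + 52)*((1/2)*(-6 - 17)/(-17)**2))/(347269 - 347945) = (-402406 + 302*((1/2)*(1/289)*(-23)))/(-676) = (-402406 + 302*(-23/578))*(-1/676) = (-402406 - 3473/289)*(-1/676) = -116298807/289*(-1/676) = 116298807/195364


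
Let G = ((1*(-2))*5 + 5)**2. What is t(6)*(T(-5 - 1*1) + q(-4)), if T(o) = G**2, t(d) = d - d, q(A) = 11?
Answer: 0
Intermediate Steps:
G = 25 (G = (-2*5 + 5)**2 = (-10 + 5)**2 = (-5)**2 = 25)
t(d) = 0
T(o) = 625 (T(o) = 25**2 = 625)
t(6)*(T(-5 - 1*1) + q(-4)) = 0*(625 + 11) = 0*636 = 0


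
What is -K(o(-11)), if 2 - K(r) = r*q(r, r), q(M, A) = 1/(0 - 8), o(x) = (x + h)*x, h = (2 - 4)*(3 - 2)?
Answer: -159/8 ≈ -19.875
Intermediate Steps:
h = -2 (h = -2*1 = -2)
o(x) = x*(-2 + x) (o(x) = (x - 2)*x = (-2 + x)*x = x*(-2 + x))
q(M, A) = -⅛ (q(M, A) = 1/(-8) = -⅛)
K(r) = 2 + r/8 (K(r) = 2 - r*(-1)/8 = 2 - (-1)*r/8 = 2 + r/8)
-K(o(-11)) = -(2 + (-11*(-2 - 11))/8) = -(2 + (-11*(-13))/8) = -(2 + (⅛)*143) = -(2 + 143/8) = -1*159/8 = -159/8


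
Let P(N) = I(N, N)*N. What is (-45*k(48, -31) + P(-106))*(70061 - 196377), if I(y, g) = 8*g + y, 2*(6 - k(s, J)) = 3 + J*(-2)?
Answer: -12924211014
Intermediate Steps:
k(s, J) = 9/2 + J (k(s, J) = 6 - (3 + J*(-2))/2 = 6 - (3 - 2*J)/2 = 6 + (-3/2 + J) = 9/2 + J)
I(y, g) = y + 8*g
P(N) = 9*N**2 (P(N) = (N + 8*N)*N = (9*N)*N = 9*N**2)
(-45*k(48, -31) + P(-106))*(70061 - 196377) = (-45*(9/2 - 31) + 9*(-106)**2)*(70061 - 196377) = (-45*(-53/2) + 9*11236)*(-126316) = (2385/2 + 101124)*(-126316) = (204633/2)*(-126316) = -12924211014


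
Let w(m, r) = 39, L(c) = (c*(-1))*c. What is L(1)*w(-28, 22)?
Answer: -39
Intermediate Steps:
L(c) = -c² (L(c) = (-c)*c = -c²)
L(1)*w(-28, 22) = -1*1²*39 = -1*1*39 = -1*39 = -39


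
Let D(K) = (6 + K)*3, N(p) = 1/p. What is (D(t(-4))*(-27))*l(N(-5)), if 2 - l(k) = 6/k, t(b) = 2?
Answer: -20736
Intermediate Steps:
D(K) = 18 + 3*K
l(k) = 2 - 6/k
(D(t(-4))*(-27))*l(N(-5)) = ((18 + 3*2)*(-27))*(2 - 6/(1/(-5))) = ((18 + 6)*(-27))*(2 - 6/(-⅕)) = (24*(-27))*(2 - 6*(-5)) = -648*(2 + 30) = -648*32 = -20736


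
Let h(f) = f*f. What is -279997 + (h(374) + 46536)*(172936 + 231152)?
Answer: 75326572259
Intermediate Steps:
h(f) = f**2
-279997 + (h(374) + 46536)*(172936 + 231152) = -279997 + (374**2 + 46536)*(172936 + 231152) = -279997 + (139876 + 46536)*404088 = -279997 + 186412*404088 = -279997 + 75326852256 = 75326572259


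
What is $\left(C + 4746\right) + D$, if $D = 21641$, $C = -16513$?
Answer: $9874$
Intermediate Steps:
$\left(C + 4746\right) + D = \left(-16513 + 4746\right) + 21641 = -11767 + 21641 = 9874$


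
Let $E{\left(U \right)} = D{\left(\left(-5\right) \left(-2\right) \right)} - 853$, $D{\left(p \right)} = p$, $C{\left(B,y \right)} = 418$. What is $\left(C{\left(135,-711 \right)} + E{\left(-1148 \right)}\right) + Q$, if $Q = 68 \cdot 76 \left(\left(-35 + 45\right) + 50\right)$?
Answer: $309655$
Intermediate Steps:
$E{\left(U \right)} = -843$ ($E{\left(U \right)} = \left(-5\right) \left(-2\right) - 853 = 10 - 853 = -843$)
$Q = 310080$ ($Q = 5168 \left(10 + 50\right) = 5168 \cdot 60 = 310080$)
$\left(C{\left(135,-711 \right)} + E{\left(-1148 \right)}\right) + Q = \left(418 - 843\right) + 310080 = -425 + 310080 = 309655$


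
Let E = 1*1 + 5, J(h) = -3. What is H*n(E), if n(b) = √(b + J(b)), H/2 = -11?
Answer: -22*√3 ≈ -38.105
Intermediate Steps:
H = -22 (H = 2*(-11) = -22)
E = 6 (E = 1 + 5 = 6)
n(b) = √(-3 + b) (n(b) = √(b - 3) = √(-3 + b))
H*n(E) = -22*√(-3 + 6) = -22*√3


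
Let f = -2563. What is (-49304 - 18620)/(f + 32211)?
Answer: -16981/7412 ≈ -2.2910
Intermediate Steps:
(-49304 - 18620)/(f + 32211) = (-49304 - 18620)/(-2563 + 32211) = -67924/29648 = -67924*1/29648 = -16981/7412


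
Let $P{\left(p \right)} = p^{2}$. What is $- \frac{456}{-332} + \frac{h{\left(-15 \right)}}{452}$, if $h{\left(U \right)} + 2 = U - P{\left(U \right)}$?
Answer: $\frac{15721}{18758} \approx 0.8381$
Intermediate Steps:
$h{\left(U \right)} = -2 + U - U^{2}$ ($h{\left(U \right)} = -2 - \left(U^{2} - U\right) = -2 + U - U^{2}$)
$- \frac{456}{-332} + \frac{h{\left(-15 \right)}}{452} = - \frac{456}{-332} + \frac{-2 - 15 - \left(-15\right)^{2}}{452} = \left(-456\right) \left(- \frac{1}{332}\right) + \left(-2 - 15 - 225\right) \frac{1}{452} = \frac{114}{83} + \left(-2 - 15 - 225\right) \frac{1}{452} = \frac{114}{83} - \frac{121}{226} = \frac{15721}{18758}$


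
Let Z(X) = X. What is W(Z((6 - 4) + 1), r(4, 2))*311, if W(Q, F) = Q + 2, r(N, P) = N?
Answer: 1555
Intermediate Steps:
W(Q, F) = 2 + Q
W(Z((6 - 4) + 1), r(4, 2))*311 = (2 + ((6 - 4) + 1))*311 = (2 + (2 + 1))*311 = (2 + 3)*311 = 5*311 = 1555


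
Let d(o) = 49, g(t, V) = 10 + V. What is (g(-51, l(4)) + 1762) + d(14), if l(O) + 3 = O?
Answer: 1822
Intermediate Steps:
l(O) = -3 + O
(g(-51, l(4)) + 1762) + d(14) = ((10 + (-3 + 4)) + 1762) + 49 = ((10 + 1) + 1762) + 49 = (11 + 1762) + 49 = 1773 + 49 = 1822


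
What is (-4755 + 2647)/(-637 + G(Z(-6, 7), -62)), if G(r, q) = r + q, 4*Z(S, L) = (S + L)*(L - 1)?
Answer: 136/45 ≈ 3.0222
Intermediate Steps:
Z(S, L) = (-1 + L)*(L + S)/4 (Z(S, L) = ((S + L)*(L - 1))/4 = ((L + S)*(-1 + L))/4 = ((-1 + L)*(L + S))/4 = (-1 + L)*(L + S)/4)
G(r, q) = q + r
(-4755 + 2647)/(-637 + G(Z(-6, 7), -62)) = (-4755 + 2647)/(-637 + (-62 + (-¼*7 - ¼*(-6) + (¼)*7² + (¼)*7*(-6)))) = -2108/(-637 + (-62 + (-7/4 + 3/2 + (¼)*49 - 21/2))) = -2108/(-637 + (-62 + (-7/4 + 3/2 + 49/4 - 21/2))) = -2108/(-637 + (-62 + 3/2)) = -2108/(-637 - 121/2) = -2108/(-1395/2) = -2108*(-2/1395) = 136/45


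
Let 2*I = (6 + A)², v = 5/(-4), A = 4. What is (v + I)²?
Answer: 38025/16 ≈ 2376.6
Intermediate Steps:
v = -5/4 (v = 5*(-¼) = -5/4 ≈ -1.2500)
I = 50 (I = (6 + 4)²/2 = (½)*10² = (½)*100 = 50)
(v + I)² = (-5/4 + 50)² = (195/4)² = 38025/16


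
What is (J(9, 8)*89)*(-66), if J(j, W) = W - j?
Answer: 5874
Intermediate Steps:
(J(9, 8)*89)*(-66) = ((8 - 1*9)*89)*(-66) = ((8 - 9)*89)*(-66) = -1*89*(-66) = -89*(-66) = 5874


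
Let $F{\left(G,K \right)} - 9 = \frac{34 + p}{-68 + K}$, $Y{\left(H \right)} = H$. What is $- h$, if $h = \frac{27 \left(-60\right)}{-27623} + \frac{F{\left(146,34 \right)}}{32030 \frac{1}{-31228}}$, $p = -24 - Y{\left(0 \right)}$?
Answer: $\frac{63392164156}{7520499865} \approx 8.4292$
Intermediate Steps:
$p = -24$ ($p = -24 - 0 = -24 + 0 = -24$)
$F{\left(G,K \right)} = 9 + \frac{10}{-68 + K}$ ($F{\left(G,K \right)} = 9 + \frac{34 - 24}{-68 + K} = 9 + \frac{10}{-68 + K}$)
$h = - \frac{63392164156}{7520499865}$ ($h = \frac{27 \left(-60\right)}{-27623} + \frac{\frac{1}{-68 + 34} \left(-602 + 9 \cdot 34\right)}{32030 \frac{1}{-31228}} = \left(-1620\right) \left(- \frac{1}{27623}\right) + \frac{\frac{1}{-34} \left(-602 + 306\right)}{32030 \left(- \frac{1}{31228}\right)} = \frac{1620}{27623} + \frac{\left(- \frac{1}{34}\right) \left(-296\right)}{- \frac{16015}{15614}} = \frac{1620}{27623} + \frac{148}{17} \left(- \frac{15614}{16015}\right) = \frac{1620}{27623} - \frac{2310872}{272255} = - \frac{63392164156}{7520499865} \approx -8.4292$)
$- h = \left(-1\right) \left(- \frac{63392164156}{7520499865}\right) = \frac{63392164156}{7520499865}$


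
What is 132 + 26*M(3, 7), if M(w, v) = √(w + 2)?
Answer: 132 + 26*√5 ≈ 190.14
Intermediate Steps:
M(w, v) = √(2 + w)
132 + 26*M(3, 7) = 132 + 26*√(2 + 3) = 132 + 26*√5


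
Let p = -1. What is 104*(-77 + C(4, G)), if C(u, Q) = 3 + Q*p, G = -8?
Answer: -6864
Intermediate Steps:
C(u, Q) = 3 - Q (C(u, Q) = 3 + Q*(-1) = 3 - Q)
104*(-77 + C(4, G)) = 104*(-77 + (3 - 1*(-8))) = 104*(-77 + (3 + 8)) = 104*(-77 + 11) = 104*(-66) = -6864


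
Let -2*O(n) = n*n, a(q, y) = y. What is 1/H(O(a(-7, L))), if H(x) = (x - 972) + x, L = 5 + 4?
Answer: -1/1053 ≈ -0.00094967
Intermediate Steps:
L = 9
O(n) = -n²/2 (O(n) = -n*n/2 = -n²/2)
H(x) = -972 + 2*x (H(x) = (-972 + x) + x = -972 + 2*x)
1/H(O(a(-7, L))) = 1/(-972 + 2*(-½*9²)) = 1/(-972 + 2*(-½*81)) = 1/(-972 + 2*(-81/2)) = 1/(-972 - 81) = 1/(-1053) = -1/1053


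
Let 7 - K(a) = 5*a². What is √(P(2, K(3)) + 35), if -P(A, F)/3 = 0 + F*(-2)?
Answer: I*√193 ≈ 13.892*I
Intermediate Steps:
K(a) = 7 - 5*a²
P(A, F) = 6*F (P(A, F) = -3*(0 + F*(-2)) = -3*(0 - 2*F) = -(-6)*F = 6*F)
√(P(2, K(3)) + 35) = √(6*(7 - 5*3²) + 35) = √(6*(7 - 5*9) + 35) = √(6*(7 - 45) + 35) = √(6*(-38) + 35) = √(-228 + 35) = √(-193) = I*√193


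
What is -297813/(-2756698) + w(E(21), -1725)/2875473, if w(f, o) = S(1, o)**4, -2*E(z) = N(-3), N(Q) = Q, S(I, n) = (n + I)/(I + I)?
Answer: 1522013479834239877/7926810668154 ≈ 1.9201e+5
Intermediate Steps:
S(I, n) = (I + n)/(2*I) (S(I, n) = (I + n)/((2*I)) = (I + n)*(1/(2*I)) = (I + n)/(2*I))
E(z) = 3/2 (E(z) = -1/2*(-3) = 3/2)
w(f, o) = (1/2 + o/2)**4 (w(f, o) = ((1/2)*(1 + o)/1)**4 = ((1/2)*1*(1 + o))**4 = (1/2 + o/2)**4)
-297813/(-2756698) + w(E(21), -1725)/2875473 = -297813/(-2756698) + ((1 - 1725)**4/16)/2875473 = -297813*(-1/2756698) + ((1/16)*(-1724)**4)*(1/2875473) = 297813/2756698 + ((1/16)*8833830174976)*(1/2875473) = 297813/2756698 + 552114385936*(1/2875473) = 297813/2756698 + 552114385936/2875473 = 1522013479834239877/7926810668154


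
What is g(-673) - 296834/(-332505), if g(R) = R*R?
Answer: 150601453979/332505 ≈ 4.5293e+5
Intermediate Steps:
g(R) = R**2
g(-673) - 296834/(-332505) = (-673)**2 - 296834/(-332505) = 452929 - 296834*(-1)/332505 = 452929 - 1*(-296834/332505) = 452929 + 296834/332505 = 150601453979/332505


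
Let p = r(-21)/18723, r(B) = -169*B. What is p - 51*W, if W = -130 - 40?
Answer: 54110653/6241 ≈ 8670.2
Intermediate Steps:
p = 1183/6241 (p = -169*(-21)/18723 = 3549*(1/18723) = 1183/6241 ≈ 0.18955)
W = -170
p - 51*W = 1183/6241 - 51*(-170) = 1183/6241 + 8670 = 54110653/6241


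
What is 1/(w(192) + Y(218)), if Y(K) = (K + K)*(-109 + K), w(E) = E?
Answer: 1/47716 ≈ 2.0957e-5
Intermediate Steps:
Y(K) = 2*K*(-109 + K) (Y(K) = (2*K)*(-109 + K) = 2*K*(-109 + K))
1/(w(192) + Y(218)) = 1/(192 + 2*218*(-109 + 218)) = 1/(192 + 2*218*109) = 1/(192 + 47524) = 1/47716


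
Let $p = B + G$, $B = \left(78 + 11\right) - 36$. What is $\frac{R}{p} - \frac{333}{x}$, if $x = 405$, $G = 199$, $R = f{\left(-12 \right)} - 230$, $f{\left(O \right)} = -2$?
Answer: $- \frac{61}{35} \approx -1.7429$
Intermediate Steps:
$B = 53$ ($B = 89 - 36 = 53$)
$R = -232$ ($R = -2 - 230 = -232$)
$p = 252$ ($p = 53 + 199 = 252$)
$\frac{R}{p} - \frac{333}{x} = - \frac{232}{252} - \frac{333}{405} = \left(-232\right) \frac{1}{252} - \frac{37}{45} = - \frac{58}{63} - \frac{37}{45} = - \frac{61}{35}$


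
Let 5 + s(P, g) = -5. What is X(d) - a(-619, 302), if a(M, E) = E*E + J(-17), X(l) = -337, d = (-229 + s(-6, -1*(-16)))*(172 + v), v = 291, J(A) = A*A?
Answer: -91830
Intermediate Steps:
s(P, g) = -10 (s(P, g) = -5 - 5 = -10)
J(A) = A²
d = -110657 (d = (-229 - 10)*(172 + 291) = -239*463 = -110657)
a(M, E) = 289 + E² (a(M, E) = E*E + (-17)² = E² + 289 = 289 + E²)
X(d) - a(-619, 302) = -337 - (289 + 302²) = -337 - (289 + 91204) = -337 - 1*91493 = -337 - 91493 = -91830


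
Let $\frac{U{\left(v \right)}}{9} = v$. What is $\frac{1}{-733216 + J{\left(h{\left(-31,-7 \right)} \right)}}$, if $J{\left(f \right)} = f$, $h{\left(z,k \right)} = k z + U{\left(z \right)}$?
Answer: $- \frac{1}{733278} \approx -1.3637 \cdot 10^{-6}$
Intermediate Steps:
$U{\left(v \right)} = 9 v$
$h{\left(z,k \right)} = 9 z + k z$ ($h{\left(z,k \right)} = k z + 9 z = 9 z + k z$)
$\frac{1}{-733216 + J{\left(h{\left(-31,-7 \right)} \right)}} = \frac{1}{-733216 - 31 \left(9 - 7\right)} = \frac{1}{-733216 - 62} = \frac{1}{-733278} = - \frac{1}{733278}$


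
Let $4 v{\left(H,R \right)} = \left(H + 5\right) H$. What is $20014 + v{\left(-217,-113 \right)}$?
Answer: $31515$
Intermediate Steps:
$v{\left(H,R \right)} = \frac{H \left(5 + H\right)}{4}$ ($v{\left(H,R \right)} = \frac{\left(H + 5\right) H}{4} = \frac{\left(5 + H\right) H}{4} = \frac{H \left(5 + H\right)}{4}$)
$20014 + v{\left(-217,-113 \right)} = 20014 + \frac{1}{4} \left(-217\right) \left(5 - 217\right) = 20014 + \frac{1}{4} \left(-217\right) \left(-212\right) = 20014 + 11501 = 31515$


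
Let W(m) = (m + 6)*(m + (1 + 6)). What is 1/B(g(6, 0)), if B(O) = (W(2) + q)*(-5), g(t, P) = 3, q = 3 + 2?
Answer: -1/385 ≈ -0.0025974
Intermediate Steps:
W(m) = (6 + m)*(7 + m) (W(m) = (6 + m)*(m + 7) = (6 + m)*(7 + m))
q = 5
B(O) = -385 (B(O) = ((42 + 2**2 + 13*2) + 5)*(-5) = ((42 + 4 + 26) + 5)*(-5) = (72 + 5)*(-5) = 77*(-5) = -385)
1/B(g(6, 0)) = 1/(-385) = -1/385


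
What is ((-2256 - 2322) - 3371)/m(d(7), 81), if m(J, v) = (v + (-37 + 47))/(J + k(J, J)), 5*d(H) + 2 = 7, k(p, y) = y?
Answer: -15898/91 ≈ -174.70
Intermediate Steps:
d(H) = 1 (d(H) = -2/5 + (1/5)*7 = -2/5 + 7/5 = 1)
m(J, v) = (10 + v)/(2*J) (m(J, v) = (v + (-37 + 47))/(J + J) = (v + 10)/((2*J)) = (10 + v)*(1/(2*J)) = (10 + v)/(2*J))
((-2256 - 2322) - 3371)/m(d(7), 81) = ((-2256 - 2322) - 3371)/(((1/2)*(10 + 81)/1)) = (-4578 - 3371)/(((1/2)*1*91)) = -7949/91/2 = -7949*2/91 = -15898/91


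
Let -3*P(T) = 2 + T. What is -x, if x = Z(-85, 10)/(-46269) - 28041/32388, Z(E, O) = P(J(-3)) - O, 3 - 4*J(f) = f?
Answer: 1297067363/1498560372 ≈ 0.86554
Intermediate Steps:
J(f) = ¾ - f/4
P(T) = -⅔ - T/3 (P(T) = -(2 + T)/3 = -⅔ - T/3)
Z(E, O) = -7/6 - O (Z(E, O) = (-⅔ - (¾ - ¼*(-3))/3) - O = (-⅔ - (¾ + ¾)/3) - O = (-⅔ - ⅓*3/2) - O = (-⅔ - ½) - O = -7/6 - O)
x = -1297067363/1498560372 (x = (-7/6 - 1*10)/(-46269) - 28041/32388 = (-7/6 - 10)*(-1/46269) - 28041*1/32388 = -67/6*(-1/46269) - 9347/10796 = 67/277614 - 9347/10796 = -1297067363/1498560372 ≈ -0.86554)
-x = -1*(-1297067363/1498560372) = 1297067363/1498560372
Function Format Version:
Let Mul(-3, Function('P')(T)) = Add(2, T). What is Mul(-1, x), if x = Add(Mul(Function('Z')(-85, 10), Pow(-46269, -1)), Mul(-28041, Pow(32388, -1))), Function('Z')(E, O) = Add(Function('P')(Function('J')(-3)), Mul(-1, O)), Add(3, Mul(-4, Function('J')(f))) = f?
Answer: Rational(1297067363, 1498560372) ≈ 0.86554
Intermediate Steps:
Function('J')(f) = Add(Rational(3, 4), Mul(Rational(-1, 4), f))
Function('P')(T) = Add(Rational(-2, 3), Mul(Rational(-1, 3), T)) (Function('P')(T) = Mul(Rational(-1, 3), Add(2, T)) = Add(Rational(-2, 3), Mul(Rational(-1, 3), T)))
Function('Z')(E, O) = Add(Rational(-7, 6), Mul(-1, O)) (Function('Z')(E, O) = Add(Add(Rational(-2, 3), Mul(Rational(-1, 3), Add(Rational(3, 4), Mul(Rational(-1, 4), -3)))), Mul(-1, O)) = Add(Add(Rational(-2, 3), Mul(Rational(-1, 3), Add(Rational(3, 4), Rational(3, 4)))), Mul(-1, O)) = Add(Add(Rational(-2, 3), Mul(Rational(-1, 3), Rational(3, 2))), Mul(-1, O)) = Add(Add(Rational(-2, 3), Rational(-1, 2)), Mul(-1, O)) = Add(Rational(-7, 6), Mul(-1, O)))
x = Rational(-1297067363, 1498560372) (x = Add(Mul(Add(Rational(-7, 6), Mul(-1, 10)), Pow(-46269, -1)), Mul(-28041, Pow(32388, -1))) = Add(Mul(Add(Rational(-7, 6), -10), Rational(-1, 46269)), Mul(-28041, Rational(1, 32388))) = Add(Mul(Rational(-67, 6), Rational(-1, 46269)), Rational(-9347, 10796)) = Add(Rational(67, 277614), Rational(-9347, 10796)) = Rational(-1297067363, 1498560372) ≈ -0.86554)
Mul(-1, x) = Mul(-1, Rational(-1297067363, 1498560372)) = Rational(1297067363, 1498560372)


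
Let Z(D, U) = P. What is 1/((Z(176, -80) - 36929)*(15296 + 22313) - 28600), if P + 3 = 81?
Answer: -1/1385957859 ≈ -7.2152e-10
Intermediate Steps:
P = 78 (P = -3 + 81 = 78)
Z(D, U) = 78
1/((Z(176, -80) - 36929)*(15296 + 22313) - 28600) = 1/((78 - 36929)*(15296 + 22313) - 28600) = 1/(-36851*37609 - 28600) = 1/(-1385929259 - 28600) = 1/(-1385957859) = -1/1385957859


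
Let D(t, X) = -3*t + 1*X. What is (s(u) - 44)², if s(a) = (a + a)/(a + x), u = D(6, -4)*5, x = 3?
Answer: 20142144/11449 ≈ 1759.3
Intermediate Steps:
D(t, X) = X - 3*t (D(t, X) = -3*t + X = X - 3*t)
u = -110 (u = (-4 - 3*6)*5 = (-4 - 18)*5 = -22*5 = -110)
s(a) = 2*a/(3 + a) (s(a) = (a + a)/(a + 3) = (2*a)/(3 + a) = 2*a/(3 + a))
(s(u) - 44)² = (2*(-110)/(3 - 110) - 44)² = (2*(-110)/(-107) - 44)² = (2*(-110)*(-1/107) - 44)² = (220/107 - 44)² = (-4488/107)² = 20142144/11449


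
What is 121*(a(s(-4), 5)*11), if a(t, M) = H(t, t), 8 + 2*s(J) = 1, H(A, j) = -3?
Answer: -3993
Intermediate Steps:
s(J) = -7/2 (s(J) = -4 + (½)*1 = -4 + ½ = -7/2)
a(t, M) = -3
121*(a(s(-4), 5)*11) = 121*(-3*11) = 121*(-33) = -3993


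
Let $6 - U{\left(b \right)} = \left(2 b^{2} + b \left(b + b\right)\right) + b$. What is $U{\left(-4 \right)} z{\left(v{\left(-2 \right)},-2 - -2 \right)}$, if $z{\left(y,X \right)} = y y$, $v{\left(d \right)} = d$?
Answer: $-216$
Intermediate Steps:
$z{\left(y,X \right)} = y^{2}$
$U{\left(b \right)} = 6 - b - 4 b^{2}$ ($U{\left(b \right)} = 6 - \left(\left(2 b^{2} + b \left(b + b\right)\right) + b\right) = 6 - \left(\left(2 b^{2} + b 2 b\right) + b\right) = 6 - \left(\left(2 b^{2} + 2 b^{2}\right) + b\right) = 6 - \left(4 b^{2} + b\right) = 6 - \left(b + 4 b^{2}\right) = 6 - b - 4 b^{2}$)
$U{\left(-4 \right)} z{\left(v{\left(-2 \right)},-2 - -2 \right)} = \left(6 - -4 - 4 \left(-4\right)^{2}\right) \left(-2\right)^{2} = \left(6 + 4 - 64\right) 4 = \left(-54\right) 4 = -216$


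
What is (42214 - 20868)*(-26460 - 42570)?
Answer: -1473514380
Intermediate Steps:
(42214 - 20868)*(-26460 - 42570) = 21346*(-69030) = -1473514380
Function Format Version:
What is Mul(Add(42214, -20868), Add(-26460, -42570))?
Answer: -1473514380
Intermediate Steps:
Mul(Add(42214, -20868), Add(-26460, -42570)) = Mul(21346, -69030) = -1473514380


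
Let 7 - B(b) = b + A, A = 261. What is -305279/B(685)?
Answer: 305279/939 ≈ 325.11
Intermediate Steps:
B(b) = -254 - b (B(b) = 7 - (b + 261) = 7 - (261 + b) = 7 + (-261 - b) = -254 - b)
-305279/B(685) = -305279/(-254 - 1*685) = -305279/(-254 - 685) = -305279/(-939) = -305279*(-1/939) = 305279/939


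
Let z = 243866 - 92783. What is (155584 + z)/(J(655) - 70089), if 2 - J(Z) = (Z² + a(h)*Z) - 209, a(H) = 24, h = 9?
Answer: -306667/514623 ≈ -0.59591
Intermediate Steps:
J(Z) = 211 - Z² - 24*Z (J(Z) = 2 - ((Z² + 24*Z) - 209) = 2 - (-209 + Z² + 24*Z) = 2 + (209 - Z² - 24*Z) = 211 - Z² - 24*Z)
z = 151083
(155584 + z)/(J(655) - 70089) = (155584 + 151083)/((211 - 1*655² - 24*655) - 70089) = 306667/((211 - 1*429025 - 15720) - 70089) = 306667/((211 - 429025 - 15720) - 70089) = 306667/(-444534 - 70089) = 306667/(-514623) = 306667*(-1/514623) = -306667/514623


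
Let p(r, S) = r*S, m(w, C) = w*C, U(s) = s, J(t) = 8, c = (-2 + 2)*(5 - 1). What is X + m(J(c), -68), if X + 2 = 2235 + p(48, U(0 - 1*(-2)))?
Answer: 1785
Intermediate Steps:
c = 0 (c = 0*4 = 0)
m(w, C) = C*w
p(r, S) = S*r
X = 2329 (X = -2 + (2235 + (0 - 1*(-2))*48) = -2 + (2235 + (0 + 2)*48) = -2 + (2235 + 2*48) = -2 + (2235 + 96) = -2 + 2331 = 2329)
X + m(J(c), -68) = 2329 - 68*8 = 2329 - 544 = 1785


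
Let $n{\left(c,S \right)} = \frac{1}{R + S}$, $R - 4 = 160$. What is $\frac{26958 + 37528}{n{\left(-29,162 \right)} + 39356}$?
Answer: $\frac{21022436}{12830057} \approx 1.6385$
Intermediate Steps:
$R = 164$ ($R = 4 + 160 = 164$)
$n{\left(c,S \right)} = \frac{1}{164 + S}$
$\frac{26958 + 37528}{n{\left(-29,162 \right)} + 39356} = \frac{26958 + 37528}{\frac{1}{164 + 162} + 39356} = \frac{64486}{\frac{1}{326} + 39356} = \frac{64486}{\frac{12830057}{326}} = 64486 \cdot \frac{326}{12830057} = \frac{21022436}{12830057}$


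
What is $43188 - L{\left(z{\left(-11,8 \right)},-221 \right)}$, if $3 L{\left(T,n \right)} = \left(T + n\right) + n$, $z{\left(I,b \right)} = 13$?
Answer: $43331$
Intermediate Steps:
$L{\left(T,n \right)} = \frac{T}{3} + \frac{2 n}{3}$ ($L{\left(T,n \right)} = \frac{\left(T + n\right) + n}{3} = \frac{T + 2 n}{3} = \frac{T}{3} + \frac{2 n}{3}$)
$43188 - L{\left(z{\left(-11,8 \right)},-221 \right)} = 43188 - \left(\frac{1}{3} \cdot 13 + \frac{2}{3} \left(-221\right)\right) = 43188 - \left(\frac{13}{3} - \frac{442}{3}\right) = 43188 - -143 = 43188 + 143 = 43331$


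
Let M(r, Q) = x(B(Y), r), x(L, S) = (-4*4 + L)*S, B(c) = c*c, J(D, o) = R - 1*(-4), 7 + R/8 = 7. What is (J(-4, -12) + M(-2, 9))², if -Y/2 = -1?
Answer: 784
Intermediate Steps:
R = 0 (R = -56 + 8*7 = -56 + 56 = 0)
J(D, o) = 4 (J(D, o) = 0 - 1*(-4) = 0 + 4 = 4)
Y = 2 (Y = -2*(-1) = 2)
B(c) = c²
x(L, S) = S*(-16 + L) (x(L, S) = (-16 + L)*S = S*(-16 + L))
M(r, Q) = -12*r (M(r, Q) = r*(-16 + 2²) = r*(-16 + 4) = r*(-12) = -12*r)
(J(-4, -12) + M(-2, 9))² = (4 - 12*(-2))² = (4 + 24)² = 28² = 784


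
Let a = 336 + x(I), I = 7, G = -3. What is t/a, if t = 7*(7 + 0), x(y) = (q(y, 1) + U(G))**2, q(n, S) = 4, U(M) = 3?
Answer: 7/55 ≈ 0.12727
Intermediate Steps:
x(y) = 49 (x(y) = (4 + 3)**2 = 7**2 = 49)
t = 49 (t = 7*7 = 49)
a = 385 (a = 336 + 49 = 385)
t/a = 49/385 = 49*(1/385) = 7/55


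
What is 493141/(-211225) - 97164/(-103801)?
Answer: -30665063041/21925366225 ≈ -1.3986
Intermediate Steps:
493141/(-211225) - 97164/(-103801) = 493141*(-1/211225) - 97164*(-1/103801) = -493141/211225 + 97164/103801 = -30665063041/21925366225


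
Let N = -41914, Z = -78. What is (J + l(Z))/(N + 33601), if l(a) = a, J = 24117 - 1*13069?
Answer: -10970/8313 ≈ -1.3196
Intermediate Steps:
J = 11048 (J = 24117 - 13069 = 11048)
(J + l(Z))/(N + 33601) = (11048 - 78)/(-41914 + 33601) = 10970/(-8313) = 10970*(-1/8313) = -10970/8313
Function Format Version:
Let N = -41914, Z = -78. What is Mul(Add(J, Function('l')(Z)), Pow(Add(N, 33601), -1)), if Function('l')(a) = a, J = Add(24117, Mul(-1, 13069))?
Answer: Rational(-10970, 8313) ≈ -1.3196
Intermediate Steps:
J = 11048 (J = Add(24117, -13069) = 11048)
Mul(Add(J, Function('l')(Z)), Pow(Add(N, 33601), -1)) = Mul(Add(11048, -78), Pow(Add(-41914, 33601), -1)) = Mul(10970, Pow(-8313, -1)) = Mul(10970, Rational(-1, 8313)) = Rational(-10970, 8313)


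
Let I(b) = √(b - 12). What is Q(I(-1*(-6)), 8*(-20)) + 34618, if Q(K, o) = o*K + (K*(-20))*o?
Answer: 34618 + 3040*I*√6 ≈ 34618.0 + 7446.4*I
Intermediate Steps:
I(b) = √(-12 + b)
Q(K, o) = -19*K*o (Q(K, o) = K*o + (-20*K)*o = K*o - 20*K*o = -19*K*o)
Q(I(-1*(-6)), 8*(-20)) + 34618 = -19*√(-12 - 1*(-6))*8*(-20) + 34618 = -19*√(-12 + 6)*(-160) + 34618 = -19*√(-6)*(-160) + 34618 = -19*I*√6*(-160) + 34618 = 3040*I*√6 + 34618 = 34618 + 3040*I*√6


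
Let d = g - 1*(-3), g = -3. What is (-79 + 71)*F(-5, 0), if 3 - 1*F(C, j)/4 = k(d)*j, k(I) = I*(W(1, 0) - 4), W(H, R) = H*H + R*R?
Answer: -96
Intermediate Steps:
d = 0 (d = -3 - 1*(-3) = -3 + 3 = 0)
W(H, R) = H² + R²
k(I) = -3*I (k(I) = I*((1² + 0²) - 4) = I*((1 + 0) - 4) = I*(1 - 4) = I*(-3) = -3*I)
F(C, j) = 12 (F(C, j) = 12 - 4*(-3*0)*j = 12 - 0*j = 12 - 4*0 = 12 + 0 = 12)
(-79 + 71)*F(-5, 0) = (-79 + 71)*12 = -8*12 = -96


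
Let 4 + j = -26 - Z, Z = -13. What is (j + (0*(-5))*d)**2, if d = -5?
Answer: 289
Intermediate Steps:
j = -17 (j = -4 + (-26 - 1*(-13)) = -4 + (-26 + 13) = -4 - 13 = -17)
(j + (0*(-5))*d)**2 = (-17 + (0*(-5))*(-5))**2 = (-17 + 0*(-5))**2 = (-17 + 0)**2 = (-17)**2 = 289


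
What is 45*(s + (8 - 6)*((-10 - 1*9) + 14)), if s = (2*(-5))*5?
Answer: -2700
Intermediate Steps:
s = -50 (s = -10*5 = -50)
45*(s + (8 - 6)*((-10 - 1*9) + 14)) = 45*(-50 + (8 - 6)*((-10 - 1*9) + 14)) = 45*(-50 + 2*((-10 - 9) + 14)) = 45*(-50 + 2*(-19 + 14)) = 45*(-50 + 2*(-5)) = 45*(-50 - 10) = 45*(-60) = -2700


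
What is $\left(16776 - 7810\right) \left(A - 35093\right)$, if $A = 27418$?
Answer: $-68814050$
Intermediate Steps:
$\left(16776 - 7810\right) \left(A - 35093\right) = \left(16776 - 7810\right) \left(27418 - 35093\right) = 8966 \left(-7675\right) = -68814050$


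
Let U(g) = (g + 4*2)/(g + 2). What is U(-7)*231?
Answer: -231/5 ≈ -46.200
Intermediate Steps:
U(g) = (8 + g)/(2 + g) (U(g) = (g + 8)/(2 + g) = (8 + g)/(2 + g))
U(-7)*231 = ((8 - 7)/(2 - 7))*231 = (1/(-5))*231 = -⅕*1*231 = -⅕*231 = -231/5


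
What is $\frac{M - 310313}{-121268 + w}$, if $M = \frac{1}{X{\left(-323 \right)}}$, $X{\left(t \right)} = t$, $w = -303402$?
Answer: $\frac{10023110}{13716841} \approx 0.73072$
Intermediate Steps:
$M = - \frac{1}{323}$ ($M = \frac{1}{-323} = - \frac{1}{323} \approx -0.003096$)
$\frac{M - 310313}{-121268 + w} = \frac{- \frac{1}{323} - 310313}{-121268 - 303402} = - \frac{100231100}{323 \left(-424670\right)} = \left(- \frac{100231100}{323}\right) \left(- \frac{1}{424670}\right) = \frac{10023110}{13716841}$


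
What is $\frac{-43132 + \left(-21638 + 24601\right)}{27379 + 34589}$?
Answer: $- \frac{40169}{61968} \approx -0.64822$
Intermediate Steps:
$\frac{-43132 + \left(-21638 + 24601\right)}{27379 + 34589} = \frac{-43132 + 2963}{61968} = \left(-40169\right) \frac{1}{61968} = - \frac{40169}{61968}$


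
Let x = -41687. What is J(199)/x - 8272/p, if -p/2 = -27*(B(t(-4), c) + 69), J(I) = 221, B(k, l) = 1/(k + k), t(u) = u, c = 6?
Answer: -1382627273/620177499 ≈ -2.2294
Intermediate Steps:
B(k, l) = 1/(2*k)
p = 14877/4 (p = -(-54)*((1/2)/(-4) + 69) = -(-54)*((1/2)*(-1/4) + 69) = -(-54)*(-1/8 + 69) = -(-54)*551/8 = -2*(-14877/8) = 14877/4 ≈ 3719.3)
J(199)/x - 8272/p = 221/(-41687) - 8272/14877/4 = 221*(-1/41687) - 8272*4/14877 = -221/41687 - 33088/14877 = -1382627273/620177499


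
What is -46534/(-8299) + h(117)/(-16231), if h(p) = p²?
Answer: 641688343/134701069 ≈ 4.7638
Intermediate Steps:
-46534/(-8299) + h(117)/(-16231) = -46534/(-8299) + 117²/(-16231) = -46534*(-1/8299) + 13689*(-1/16231) = 46534/8299 - 13689/16231 = 641688343/134701069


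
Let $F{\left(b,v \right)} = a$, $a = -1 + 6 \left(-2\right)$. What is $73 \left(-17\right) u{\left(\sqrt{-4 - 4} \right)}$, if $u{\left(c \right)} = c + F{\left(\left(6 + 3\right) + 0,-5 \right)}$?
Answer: $16133 - 2482 i \sqrt{2} \approx 16133.0 - 3510.1 i$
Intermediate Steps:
$a = -13$ ($a = -1 - 12 = -13$)
$F{\left(b,v \right)} = -13$
$u{\left(c \right)} = -13 + c$ ($u{\left(c \right)} = c - 13 = -13 + c$)
$73 \left(-17\right) u{\left(\sqrt{-4 - 4} \right)} = 73 \left(-17\right) \left(-13 + \sqrt{-4 - 4}\right) = - 1241 \left(-13 + \sqrt{-8}\right) = - 1241 \left(-13 + 2 i \sqrt{2}\right) = 16133 - 2482 i \sqrt{2}$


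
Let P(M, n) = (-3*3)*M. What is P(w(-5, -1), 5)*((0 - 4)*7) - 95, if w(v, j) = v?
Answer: -1355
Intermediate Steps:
P(M, n) = -9*M
P(w(-5, -1), 5)*((0 - 4)*7) - 95 = (-9*(-5))*((0 - 4)*7) - 95 = 45*(-4*7) - 95 = 45*(-28) - 95 = -1260 - 95 = -1355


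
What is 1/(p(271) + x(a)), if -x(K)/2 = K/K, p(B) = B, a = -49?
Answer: 1/269 ≈ 0.0037175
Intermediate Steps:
x(K) = -2 (x(K) = -2*K/K = -2*1 = -2)
1/(p(271) + x(a)) = 1/(271 - 2) = 1/269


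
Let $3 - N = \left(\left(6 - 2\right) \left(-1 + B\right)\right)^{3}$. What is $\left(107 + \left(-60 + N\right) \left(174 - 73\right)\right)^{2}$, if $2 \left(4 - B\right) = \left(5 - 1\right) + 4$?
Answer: $662596$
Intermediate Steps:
$B = 0$ ($B = 4 - \frac{\left(5 - 1\right) + 4}{2} = 4 - \frac{4 + 4}{2} = 4 - 4 = 0$)
$N = 67$ ($N = 3 - \left(\left(6 - 2\right) \left(-1 + 0\right)\right)^{3} = 3 - \left(4 \left(-1\right)\right)^{3} = 3 - \left(-4\right)^{3} = 3 - -64 = 3 + 64 = 67$)
$\left(107 + \left(-60 + N\right) \left(174 - 73\right)\right)^{2} = \left(107 + \left(-60 + 67\right) \left(174 - 73\right)\right)^{2} = \left(107 + 7 \cdot 101\right)^{2} = \left(107 + 707\right)^{2} = 814^{2} = 662596$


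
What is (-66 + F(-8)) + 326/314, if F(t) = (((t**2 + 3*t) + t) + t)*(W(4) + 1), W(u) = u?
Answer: 8641/157 ≈ 55.038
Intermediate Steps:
F(t) = 5*t**2 + 25*t (F(t) = (((t**2 + 3*t) + t) + t)*(4 + 1) = ((t**2 + 4*t) + t)*5 = (t**2 + 5*t)*5 = 5*t**2 + 25*t)
(-66 + F(-8)) + 326/314 = (-66 + 5*(-8)*(5 - 8)) + 326/314 = (-66 + 5*(-8)*(-3)) + 326*(1/314) = (-66 + 120) + 163/157 = 54 + 163/157 = 8641/157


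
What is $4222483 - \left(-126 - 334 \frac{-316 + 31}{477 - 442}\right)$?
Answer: $\frac{29539225}{7} \approx 4.2199 \cdot 10^{6}$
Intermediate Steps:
$4222483 - \left(-126 - 334 \frac{-316 + 31}{477 - 442}\right) = 4222483 - \left(-126 - 334 \left(- \frac{285}{35}\right)\right) = 4222483 - \left(-126 - 334 \left(\left(-285\right) \frac{1}{35}\right)\right) = 4222483 - \left(-126 - - \frac{19038}{7}\right) = 4222483 - \left(-126 + \frac{19038}{7}\right) = 4222483 - \frac{18156}{7} = \frac{29539225}{7}$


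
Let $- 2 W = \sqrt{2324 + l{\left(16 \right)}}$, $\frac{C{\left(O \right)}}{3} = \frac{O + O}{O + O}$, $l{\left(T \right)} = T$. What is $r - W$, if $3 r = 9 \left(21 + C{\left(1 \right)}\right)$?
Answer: $72 + 3 \sqrt{65} \approx 96.187$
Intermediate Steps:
$C{\left(O \right)} = 3$ ($C{\left(O \right)} = 3 \frac{O + O}{O + O} = 3 \frac{2 O}{2 O} = 3 \cdot 2 O \frac{1}{2 O} = 3 \cdot 1 = 3$)
$W = - 3 \sqrt{65}$ ($W = - \frac{\sqrt{2324 + 16}}{2} = - \frac{\sqrt{2340}}{2} = - \frac{6 \sqrt{65}}{2} = - 3 \sqrt{65} \approx -24.187$)
$r = 72$ ($r = \frac{9 \left(21 + 3\right)}{3} = \frac{9 \cdot 24}{3} = \frac{1}{3} \cdot 216 = 72$)
$r - W = 72 - - 3 \sqrt{65} = 72 + 3 \sqrt{65}$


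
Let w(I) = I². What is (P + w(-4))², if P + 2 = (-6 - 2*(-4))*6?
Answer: 676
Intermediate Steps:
P = 10 (P = -2 + (-6 - 2*(-4))*6 = -2 + (-6 + 8)*6 = -2 + 2*6 = -2 + 12 = 10)
(P + w(-4))² = (10 + (-4)²)² = (10 + 16)² = 26² = 676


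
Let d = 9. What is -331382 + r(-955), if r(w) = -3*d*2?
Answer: -331436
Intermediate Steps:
r(w) = -54 (r(w) = -3*9*2 = -27*2 = -54)
-331382 + r(-955) = -331382 - 54 = -331436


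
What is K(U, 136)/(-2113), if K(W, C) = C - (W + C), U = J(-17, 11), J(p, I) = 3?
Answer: 3/2113 ≈ 0.0014198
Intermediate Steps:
U = 3
K(W, C) = -W (K(W, C) = C - (C + W) = C + (-C - W) = -W)
K(U, 136)/(-2113) = -1*3/(-2113) = -3*(-1/2113) = 3/2113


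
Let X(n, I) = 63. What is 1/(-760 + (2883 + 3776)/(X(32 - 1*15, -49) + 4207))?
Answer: -4270/3238541 ≈ -0.0013185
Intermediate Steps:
1/(-760 + (2883 + 3776)/(X(32 - 1*15, -49) + 4207)) = 1/(-760 + (2883 + 3776)/(63 + 4207)) = 1/(-760 + 6659/4270) = 1/(-3238541/4270) = -4270/3238541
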